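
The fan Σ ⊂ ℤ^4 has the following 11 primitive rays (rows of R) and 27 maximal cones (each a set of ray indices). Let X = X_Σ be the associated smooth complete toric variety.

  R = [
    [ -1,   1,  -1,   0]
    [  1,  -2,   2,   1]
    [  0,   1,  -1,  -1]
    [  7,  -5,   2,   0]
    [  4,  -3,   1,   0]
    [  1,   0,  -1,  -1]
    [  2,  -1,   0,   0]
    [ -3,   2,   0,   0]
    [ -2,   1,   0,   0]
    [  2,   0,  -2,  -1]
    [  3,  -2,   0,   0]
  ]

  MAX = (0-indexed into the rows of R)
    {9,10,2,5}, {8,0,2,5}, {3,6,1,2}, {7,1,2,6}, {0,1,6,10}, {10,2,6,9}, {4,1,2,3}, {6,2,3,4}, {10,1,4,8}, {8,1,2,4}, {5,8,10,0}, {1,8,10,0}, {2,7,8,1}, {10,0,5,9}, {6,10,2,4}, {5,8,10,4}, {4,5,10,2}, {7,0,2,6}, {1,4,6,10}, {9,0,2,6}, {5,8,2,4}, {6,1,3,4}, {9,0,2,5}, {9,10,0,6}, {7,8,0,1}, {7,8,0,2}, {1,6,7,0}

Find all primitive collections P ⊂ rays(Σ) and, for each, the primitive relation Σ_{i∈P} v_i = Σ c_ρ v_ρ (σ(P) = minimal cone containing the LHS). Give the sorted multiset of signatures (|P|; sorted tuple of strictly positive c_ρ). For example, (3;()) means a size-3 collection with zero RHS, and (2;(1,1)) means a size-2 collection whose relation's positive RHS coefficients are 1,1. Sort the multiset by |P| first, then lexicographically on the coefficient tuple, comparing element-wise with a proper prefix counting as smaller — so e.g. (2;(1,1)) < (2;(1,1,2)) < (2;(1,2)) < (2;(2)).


The 22 primitive collections of Σ (r=11, n=4):

  P={6,8}:  v_{6} + v_{8} = 0 ; sig = (2;())
  P={7,10}:  v_{7} + v_{10} = 0 ; sig = (2;())
  P={0,4}:  v_{0} + v_{4} = v_{10} ; sig = (2;(1))
  P={1,9}:  v_{1} + v_{9} = v_{10} ; sig = (2;(1))
  P={0,3}:  v_{0} + v_{3} = v_{4} + v_{6} ; sig = (2;(1,1))
  P={1,5}:  v_{1} + v_{5} = v_{4} + v_{8} ; sig = (2;(1,1))
  P={4,7}:  v_{4} + v_{7} = v_{1} + v_{2} ; sig = (2;(1,1))
  P={5,6}:  v_{5} + v_{6} = v_{2} + v_{10} ; sig = (2;(1,1))
  P={5,7}:  v_{5} + v_{7} = v_{2} + v_{8} ; sig = (2;(1,1))
  P={7,9}:  v_{7} + v_{9} = v_{0} + v_{2} ; sig = (2;(1,1))
  P={8,9}:  v_{8} + v_{9} = v_{0} + v_{5} ; sig = (2;(1,1))
  P={3,8}:  v_{3} + v_{8} = v_{1} + v_{2} + v_{4} ; sig = (2;(1,1,1))
  P={3,9}:  v_{3} + v_{9} = v_{2} + v_{4} + v_{6} + v_{10} ; sig = (2;(1,1,1,1))
  P={3,5}:  v_{3} + v_{5} = v_{2} + 2·v_{4} ; sig = (2;(1,2))
  P={3,10}:  v_{3} + v_{10} = 2·v_{4} + v_{6} ; sig = (2;(1,2))
  P={4,9}:  v_{4} + v_{9} = v_{2} + 2·v_{10} ; sig = (2;(1,2))
  P={3,7}:  v_{3} + v_{7} = 2·v_{1} + 2·v_{2} + v_{6} ; sig = (2;(1,2,2))
  P={0,1,2}:  v_{0} + v_{1} + v_{2} = 0 ; sig = (3;())
  P={0,2,10}:  v_{0} + v_{2} + v_{10} = v_{9} ; sig = (3;(1))
  P={1,2,10}:  v_{1} + v_{2} + v_{10} = v_{4} ; sig = (3;(1))
  P={2,8,10}:  v_{2} + v_{8} + v_{10} = v_{5} ; sig = (3;(1))
  P={1,2,4,6}:  v_{1} + v_{2} + v_{4} + v_{6} = v_{3} ; sig = (4;(1))

Sorted signature multiset PRS(X):
    |P|=2: 17 collections, coeffs (), (), (1), (1), (1,1), (1,1), (1,1), (1,1), (1,1), (1,1), (1,1), (1,1,1), (1,1,1,1), (1,2), (1,2), (1,2), (1,2,2)
    |P|=3: 4 collections, coeffs (), (1), (1), (1)
    |P|=4: 1 collection, coeffs (1)


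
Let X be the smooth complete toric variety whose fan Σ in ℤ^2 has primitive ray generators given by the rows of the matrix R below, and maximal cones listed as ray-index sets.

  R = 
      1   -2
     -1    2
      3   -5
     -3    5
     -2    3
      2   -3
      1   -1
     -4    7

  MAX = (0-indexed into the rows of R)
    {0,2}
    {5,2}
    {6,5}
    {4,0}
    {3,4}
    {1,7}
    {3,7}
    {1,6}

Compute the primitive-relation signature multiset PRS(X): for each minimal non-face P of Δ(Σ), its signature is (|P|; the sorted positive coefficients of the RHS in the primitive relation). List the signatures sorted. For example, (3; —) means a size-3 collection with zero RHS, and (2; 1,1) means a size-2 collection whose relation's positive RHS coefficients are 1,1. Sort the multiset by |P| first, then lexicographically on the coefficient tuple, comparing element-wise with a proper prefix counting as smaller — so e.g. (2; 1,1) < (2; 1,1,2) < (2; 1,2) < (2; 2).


Σ has 20 primitive collections:

  {0,1}:  v_{0} + v_{1} = 0  so sig = (2; —)
  {2,3}:  v_{2} + v_{3} = 0  so sig = (2; —)
  {4,5}:  v_{4} + v_{5} = 0  so sig = (2; —)
  {0,3}:  v_{0} + v_{3} = v_{4}  so sig = (2; 1)
  {0,5}:  v_{0} + v_{5} = v_{2}  so sig = (2; 1)
  {0,6}:  v_{0} + v_{6} = v_{5}  so sig = (2; 1)
  {0,7}:  v_{0} + v_{7} = v_{3}  so sig = (2; 1)
  {1,2}:  v_{1} + v_{2} = v_{5}  so sig = (2; 1)
  {1,3}:  v_{1} + v_{3} = v_{7}  so sig = (2; 1)
  {1,4}:  v_{1} + v_{4} = v_{3}  so sig = (2; 1)
  {1,5}:  v_{1} + v_{5} = v_{6}  so sig = (2; 1)
  {2,4}:  v_{2} + v_{4} = v_{0}  so sig = (2; 1)
  {2,7}:  v_{2} + v_{7} = v_{1}  so sig = (2; 1)
  {3,5}:  v_{3} + v_{5} = v_{1}  so sig = (2; 1)
  {4,6}:  v_{4} + v_{6} = v_{1}  so sig = (2; 1)
  {2,6}:  v_{2} + v_{6} = 2·v_{5}  so sig = (2; 2)
  {3,6}:  v_{3} + v_{6} = 2·v_{1}  so sig = (2; 2)
  {4,7}:  v_{4} + v_{7} = 2·v_{3}  so sig = (2; 2)
  {5,7}:  v_{5} + v_{7} = 2·v_{1}  so sig = (2; 2)
  {6,7}:  v_{6} + v_{7} = 3·v_{1}  so sig = (2; 3)

Sorted signature multiset PRS(X):
[(2; —), (2; —), (2; —), (2; 1), (2; 1), (2; 1), (2; 1), (2; 1), (2; 1), (2; 1), (2; 1), (2; 1), (2; 1), (2; 1), (2; 1), (2; 2), (2; 2), (2; 2), (2; 2), (2; 3)]


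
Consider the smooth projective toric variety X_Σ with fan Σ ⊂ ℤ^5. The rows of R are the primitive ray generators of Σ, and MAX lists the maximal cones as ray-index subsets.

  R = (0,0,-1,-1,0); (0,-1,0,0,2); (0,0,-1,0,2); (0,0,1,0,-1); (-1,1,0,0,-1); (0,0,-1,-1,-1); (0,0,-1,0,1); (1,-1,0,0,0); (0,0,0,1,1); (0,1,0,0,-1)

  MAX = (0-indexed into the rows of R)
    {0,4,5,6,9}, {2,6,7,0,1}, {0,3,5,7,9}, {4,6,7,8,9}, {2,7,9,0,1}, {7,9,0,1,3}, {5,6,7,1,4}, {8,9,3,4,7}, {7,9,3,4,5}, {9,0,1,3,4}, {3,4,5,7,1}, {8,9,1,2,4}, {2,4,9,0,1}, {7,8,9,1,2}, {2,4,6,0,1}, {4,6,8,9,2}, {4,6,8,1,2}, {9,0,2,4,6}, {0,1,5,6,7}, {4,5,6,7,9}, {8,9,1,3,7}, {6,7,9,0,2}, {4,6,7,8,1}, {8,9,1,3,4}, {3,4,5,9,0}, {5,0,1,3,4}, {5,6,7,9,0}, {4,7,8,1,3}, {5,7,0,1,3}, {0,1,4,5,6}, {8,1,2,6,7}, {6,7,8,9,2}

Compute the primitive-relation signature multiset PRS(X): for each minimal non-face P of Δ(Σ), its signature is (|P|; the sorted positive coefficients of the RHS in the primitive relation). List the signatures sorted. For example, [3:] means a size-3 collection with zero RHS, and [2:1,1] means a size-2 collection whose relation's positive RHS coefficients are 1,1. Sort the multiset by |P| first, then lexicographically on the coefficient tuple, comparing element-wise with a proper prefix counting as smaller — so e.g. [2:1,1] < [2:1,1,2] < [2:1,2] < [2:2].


Minimal non-faces — 10 found among 10 rays, 32 max cones:

  {3,6}:  v_{3} + v_{6} = 0  →  sig = [2:]
  {0,8}:  v_{0} + v_{8} = v_{6}  →  sig = [2:1]
  {2,3}:  v_{2} + v_{3} = v_{1} + v_{9}  →  sig = [2:1,1]
  {2,5}:  v_{2} + v_{5} = v_{0} + v_{6}  →  sig = [2:1,1]
  {5,8}:  v_{5} + v_{8} = v_{4} + v_{6} + v_{7}  →  sig = [2:1,1,1]
  {0,4,7}:  v_{0} + v_{4} + v_{7} = v_{5}  →  sig = [3:1]
  {1,5,9}:  v_{1} + v_{5} + v_{9} = v_{0}  →  sig = [3:1]
  {1,6,9}:  v_{1} + v_{6} + v_{9} = v_{2}  →  sig = [3:1]
  {2,4,7}:  v_{2} + v_{4} + v_{7} = v_{6}  →  sig = [3:1]
  {1,4,7,9}:  v_{1} + v_{4} + v_{7} + v_{9} = 0  →  sig = [4:]

Signatures (|P|; sorted positive RHS coefficients), sorted:
    [2:]
    [2:1]
    [2:1,1]
    [2:1,1]
    [2:1,1,1]
    [3:1]
    [3:1]
    [3:1]
    [3:1]
    [4:]


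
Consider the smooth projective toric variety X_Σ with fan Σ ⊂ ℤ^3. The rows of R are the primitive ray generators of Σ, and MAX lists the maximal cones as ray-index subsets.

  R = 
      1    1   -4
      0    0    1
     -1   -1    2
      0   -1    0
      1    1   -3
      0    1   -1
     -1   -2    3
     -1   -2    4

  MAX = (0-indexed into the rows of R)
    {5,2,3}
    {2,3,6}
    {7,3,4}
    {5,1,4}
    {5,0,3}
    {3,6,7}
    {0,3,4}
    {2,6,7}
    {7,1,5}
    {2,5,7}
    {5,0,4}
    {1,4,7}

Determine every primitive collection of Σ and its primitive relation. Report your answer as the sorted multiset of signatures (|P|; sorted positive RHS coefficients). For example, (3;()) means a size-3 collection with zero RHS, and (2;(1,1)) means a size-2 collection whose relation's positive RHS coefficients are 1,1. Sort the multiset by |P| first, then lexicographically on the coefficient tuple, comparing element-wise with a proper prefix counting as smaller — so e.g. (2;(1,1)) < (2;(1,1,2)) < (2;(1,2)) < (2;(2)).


The 14 primitive collections of Σ (r=8, n=3):

  P = {0,1}:  v_{0} + v_{1} = v_{4}  ⟹  sig = (2;(1))
  P = {0,7}:  v_{0} + v_{7} = v_{3}  ⟹  sig = (2;(1))
  P = {1,6}:  v_{1} + v_{6} = v_{7}  ⟹  sig = (2;(1))
  P = {4,6}:  v_{4} + v_{6} = v_{3}  ⟹  sig = (2;(1))
  P = {5,6}:  v_{5} + v_{6} = v_{2}  ⟹  sig = (2;(1))
  P = {1,2}:  v_{1} + v_{2} = v_{5} + v_{7}  ⟹  sig = (2;(1,1))
  P = {1,3}:  v_{1} + v_{3} = v_{4} + v_{7}  ⟹  sig = (2;(1,1))
  P = {2,4}:  v_{2} + v_{4} = v_{3} + v_{5}  ⟹  sig = (2;(1,1))
  P = {0,6}:  v_{0} + v_{6} = 2·v_{3} + v_{5}  ⟹  sig = (2;(1,2))
  P = {0,2}:  v_{0} + v_{2} = 2·v_{3} + 2·v_{5}  ⟹  sig = (2;(2,2))
  P = {4,5,7}:  v_{4} + v_{5} + v_{7} = 0  ⟹  sig = (3;())
  P = {3,4,5}:  v_{3} + v_{4} + v_{5} = v_{0}  ⟹  sig = (3;(1))
  P = {3,5,7}:  v_{3} + v_{5} + v_{7} = v_{6}  ⟹  sig = (3;(1))
  P = {2,3,7}:  v_{2} + v_{3} + v_{7} = 2·v_{6}  ⟹  sig = (3;(2))

Signatures (|P|; sorted positive RHS coefficients), sorted:
    |P|=2: 10 collections, coeffs (1), (1), (1), (1), (1), (1,1), (1,1), (1,1), (1,2), (2,2)
    |P|=3: 4 collections, coeffs (), (1), (1), (2)


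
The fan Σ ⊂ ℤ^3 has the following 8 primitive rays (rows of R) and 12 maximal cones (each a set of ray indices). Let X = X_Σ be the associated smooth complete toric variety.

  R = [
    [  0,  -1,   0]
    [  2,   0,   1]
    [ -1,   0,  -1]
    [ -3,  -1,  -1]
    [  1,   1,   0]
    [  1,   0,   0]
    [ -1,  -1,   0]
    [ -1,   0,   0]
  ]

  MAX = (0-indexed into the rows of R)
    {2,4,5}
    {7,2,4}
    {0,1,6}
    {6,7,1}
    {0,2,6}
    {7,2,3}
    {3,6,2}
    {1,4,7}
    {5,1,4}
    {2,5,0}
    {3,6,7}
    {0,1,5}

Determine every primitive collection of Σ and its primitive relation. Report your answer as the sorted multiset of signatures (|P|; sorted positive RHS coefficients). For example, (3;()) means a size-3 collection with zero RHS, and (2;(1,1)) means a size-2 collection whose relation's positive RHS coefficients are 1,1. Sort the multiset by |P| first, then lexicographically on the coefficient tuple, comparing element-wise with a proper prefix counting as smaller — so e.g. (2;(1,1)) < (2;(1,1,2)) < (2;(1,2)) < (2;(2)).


Δ(Σ) — 8 vertices, 11 min non-faces:

  {4,6}:  v_{4} + v_{6} = 0  →  sig = (2;())
  {5,7}:  v_{5} + v_{7} = 0  →  sig = (2;())
  {0,4}:  v_{0} + v_{4} = v_{5}  →  sig = (2;(1))
  {0,7}:  v_{0} + v_{7} = v_{6}  →  sig = (2;(1))
  {1,2}:  v_{1} + v_{2} = v_{5}  →  sig = (2;(1))
  {1,3}:  v_{1} + v_{3} = v_{6}  →  sig = (2;(1))
  {5,6}:  v_{5} + v_{6} = v_{0}  →  sig = (2;(1))
  {3,4}:  v_{3} + v_{4} = v_{2} + v_{7}  →  sig = (2;(1,1))
  {3,5}:  v_{3} + v_{5} = v_{2} + v_{6}  →  sig = (2;(1,1))
  {0,3}:  v_{0} + v_{3} = v_{2} + 2·v_{6}  →  sig = (2;(1,2))
  {2,6,7}:  v_{2} + v_{6} + v_{7} = v_{3}  →  sig = (3;(1))

so the primitive-relation signature multiset is
    |P|=2: 10 collections, coeffs (), (), (1), (1), (1), (1), (1), (1,1), (1,1), (1,2)
    |P|=3: 1 collection, coeffs (1)


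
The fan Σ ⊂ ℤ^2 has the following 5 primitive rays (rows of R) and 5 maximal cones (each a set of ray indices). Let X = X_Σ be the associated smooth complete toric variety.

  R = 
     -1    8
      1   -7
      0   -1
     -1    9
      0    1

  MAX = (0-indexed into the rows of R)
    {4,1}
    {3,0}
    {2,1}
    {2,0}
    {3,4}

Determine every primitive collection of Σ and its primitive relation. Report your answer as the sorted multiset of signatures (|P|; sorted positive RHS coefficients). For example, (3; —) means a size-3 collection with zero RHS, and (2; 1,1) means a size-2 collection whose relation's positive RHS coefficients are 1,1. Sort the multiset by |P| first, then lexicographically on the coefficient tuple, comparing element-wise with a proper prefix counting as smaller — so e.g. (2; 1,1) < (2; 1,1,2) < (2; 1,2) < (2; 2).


Σ has 5 primitive collections:

  P={2,4}:  v_{2} + v_{4} = 0  →  sig = (2; —)
  P={0,1}:  v_{0} + v_{1} = v_{4}  →  sig = (2; 1)
  P={0,4}:  v_{0} + v_{4} = v_{3}  →  sig = (2; 1)
  P={2,3}:  v_{2} + v_{3} = v_{0}  →  sig = (2; 1)
  P={1,3}:  v_{1} + v_{3} = 2·v_{4}  →  sig = (2; 2)

Signatures (|P|; sorted positive RHS coefficients), sorted:
{ (2; —),  (2; 1) ×3,  (2; 2) }


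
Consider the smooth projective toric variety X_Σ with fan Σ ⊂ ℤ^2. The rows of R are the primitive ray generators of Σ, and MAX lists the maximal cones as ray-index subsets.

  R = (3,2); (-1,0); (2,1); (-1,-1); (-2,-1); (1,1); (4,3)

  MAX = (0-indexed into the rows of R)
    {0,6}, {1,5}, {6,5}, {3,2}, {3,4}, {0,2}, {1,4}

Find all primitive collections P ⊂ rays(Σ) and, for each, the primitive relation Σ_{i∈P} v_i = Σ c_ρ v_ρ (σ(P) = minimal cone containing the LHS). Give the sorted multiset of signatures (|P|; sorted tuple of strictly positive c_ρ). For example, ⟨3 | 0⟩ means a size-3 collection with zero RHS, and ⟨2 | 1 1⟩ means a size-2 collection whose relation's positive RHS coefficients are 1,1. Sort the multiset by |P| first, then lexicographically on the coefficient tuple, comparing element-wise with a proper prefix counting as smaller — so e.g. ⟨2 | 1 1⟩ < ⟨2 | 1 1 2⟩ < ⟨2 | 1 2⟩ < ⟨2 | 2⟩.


Δ(Σ) — 7 vertices, 14 min non-faces:

  • {2,4}:  v_{2} + v_{4} = 0 — sig = ⟨2 | 0⟩
  • {3,5}:  v_{3} + v_{5} = 0 — sig = ⟨2 | 0⟩
  • {0,3}:  v_{0} + v_{3} = v_{2} — sig = ⟨2 | 1⟩
  • {0,4}:  v_{0} + v_{4} = v_{5} — sig = ⟨2 | 1⟩
  • {0,5}:  v_{0} + v_{5} = v_{6} — sig = ⟨2 | 1⟩
  • {1,2}:  v_{1} + v_{2} = v_{5} — sig = ⟨2 | 1⟩
  • {1,3}:  v_{1} + v_{3} = v_{4} — sig = ⟨2 | 1⟩
  • {2,5}:  v_{2} + v_{5} = v_{0} — sig = ⟨2 | 1⟩
  • {3,6}:  v_{3} + v_{6} = v_{0} — sig = ⟨2 | 1⟩
  • {4,5}:  v_{4} + v_{5} = v_{1} — sig = ⟨2 | 1⟩
  • {0,1}:  v_{0} + v_{1} = 2·v_{5} — sig = ⟨2 | 2⟩
  • {2,6}:  v_{2} + v_{6} = 2·v_{0} — sig = ⟨2 | 2⟩
  • {4,6}:  v_{4} + v_{6} = 2·v_{5} — sig = ⟨2 | 2⟩
  • {1,6}:  v_{1} + v_{6} = 3·v_{5} — sig = ⟨2 | 3⟩

Sorted signature multiset PRS(X):
    ⟨2 | 0⟩
    ⟨2 | 0⟩
    ⟨2 | 1⟩
    ⟨2 | 1⟩
    ⟨2 | 1⟩
    ⟨2 | 1⟩
    ⟨2 | 1⟩
    ⟨2 | 1⟩
    ⟨2 | 1⟩
    ⟨2 | 1⟩
    ⟨2 | 2⟩
    ⟨2 | 2⟩
    ⟨2 | 2⟩
    ⟨2 | 3⟩


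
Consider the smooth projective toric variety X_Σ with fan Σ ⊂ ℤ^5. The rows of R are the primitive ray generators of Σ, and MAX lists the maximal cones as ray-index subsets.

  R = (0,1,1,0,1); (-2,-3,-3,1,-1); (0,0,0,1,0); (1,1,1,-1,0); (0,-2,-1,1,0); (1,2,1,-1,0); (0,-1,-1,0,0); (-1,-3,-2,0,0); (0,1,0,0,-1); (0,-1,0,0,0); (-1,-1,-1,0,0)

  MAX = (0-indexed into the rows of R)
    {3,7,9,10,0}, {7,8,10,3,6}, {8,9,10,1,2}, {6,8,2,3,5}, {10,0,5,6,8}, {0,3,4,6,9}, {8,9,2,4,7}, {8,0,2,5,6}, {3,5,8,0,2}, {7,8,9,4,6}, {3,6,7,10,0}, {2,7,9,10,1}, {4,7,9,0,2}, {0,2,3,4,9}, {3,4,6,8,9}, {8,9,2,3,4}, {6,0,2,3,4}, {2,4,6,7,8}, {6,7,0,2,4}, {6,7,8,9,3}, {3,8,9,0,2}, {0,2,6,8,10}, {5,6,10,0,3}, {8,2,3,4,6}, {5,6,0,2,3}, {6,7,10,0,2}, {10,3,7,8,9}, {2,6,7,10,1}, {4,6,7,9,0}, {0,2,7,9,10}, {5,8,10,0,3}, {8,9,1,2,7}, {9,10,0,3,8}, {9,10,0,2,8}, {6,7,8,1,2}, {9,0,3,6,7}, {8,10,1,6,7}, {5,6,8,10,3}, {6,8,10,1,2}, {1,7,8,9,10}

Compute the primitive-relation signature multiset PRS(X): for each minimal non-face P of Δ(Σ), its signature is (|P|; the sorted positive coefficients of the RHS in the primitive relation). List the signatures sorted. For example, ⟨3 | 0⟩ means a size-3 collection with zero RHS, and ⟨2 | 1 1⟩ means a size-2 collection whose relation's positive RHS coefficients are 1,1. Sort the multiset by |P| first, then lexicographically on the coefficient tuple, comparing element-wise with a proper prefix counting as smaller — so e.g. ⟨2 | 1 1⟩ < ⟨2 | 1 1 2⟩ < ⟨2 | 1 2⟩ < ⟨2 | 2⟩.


Minimal non-faces — 20 found among 11 rays, 40 max cones:

  {5,9}:  v_{5} + v_{9} = v_{3}  ⟹  sig = ⟨2 | 1⟩
  {1,3}:  v_{1} + v_{3} = v_{7} + v_{8}  ⟹  sig = ⟨2 | 1 1⟩
  {4,10}:  v_{4} + v_{10} = v_{2} + v_{7}  ⟹  sig = ⟨2 | 1 1⟩
  {1,5}:  v_{1} + v_{5} = v_{6} + v_{8} + v_{10}  ⟹  sig = ⟨2 | 1 1 1⟩
  {4,5}:  v_{4} + v_{5} = v_{2} + v_{3} + v_{6}  ⟹  sig = ⟨2 | 1 1 1⟩
  {5,7}:  v_{5} + v_{7} = v_{3} + v_{6} + v_{10}  ⟹  sig = ⟨2 | 1 1 1⟩
  {0,1}:  v_{0} + v_{1} = v_{2} + 2·v_{10}  ⟹  sig = ⟨2 | 1 2⟩
  {1,4}:  v_{1} + v_{4} = 2·v_{2} + 2·v_{7} + v_{8}  ⟹  sig = ⟨2 | 1 2 2⟩
  {2,3,10}:  v_{2} + v_{3} + v_{10} = 0  ⟹  sig = ⟨3 | 0⟩
  {0,4,8}:  v_{0} + v_{4} + v_{8} = v_{2}  ⟹  sig = ⟨3 | 1⟩
  {0,7,8}:  v_{0} + v_{7} + v_{8} = v_{10}  ⟹  sig = ⟨3 | 1⟩
  {2,6,9}:  v_{2} + v_{6} + v_{9} = v_{4}  ⟹  sig = ⟨3 | 1⟩
  {6,9,10}:  v_{6} + v_{9} + v_{10} = v_{7}  ⟹  sig = ⟨3 | 1⟩
  {2,3,7}:  v_{2} + v_{3} + v_{7} = v_{6} + v_{9}  ⟹  sig = ⟨3 | 1 1⟩
  {2,5,10}:  v_{2} + v_{5} + v_{10} = v_{0} + v_{6} + v_{8}  ⟹  sig = ⟨3 | 1 1 1⟩
  {1,6,9}:  v_{1} + v_{6} + v_{9} = v_{2} + 2·v_{7} + v_{8}  ⟹  sig = ⟨3 | 1 1 2⟩
  {3,4,7}:  v_{3} + v_{4} + v_{7} = 2·v_{6} + 2·v_{9}  ⟹  sig = ⟨3 | 2 2⟩
  {0,6,8,9}:  v_{0} + v_{6} + v_{8} + v_{9} = 0  ⟹  sig = ⟨4 | 0⟩
  {0,3,6,8}:  v_{0} + v_{3} + v_{6} + v_{8} = v_{5}  ⟹  sig = ⟨4 | 1⟩
  {2,7,8,10}:  v_{2} + v_{7} + v_{8} + v_{10} = v_{1}  ⟹  sig = ⟨4 | 1⟩

Hence PRS(X_Σ) =
[⟨2 | 1⟩, ⟨2 | 1 1⟩, ⟨2 | 1 1⟩, ⟨2 | 1 1 1⟩, ⟨2 | 1 1 1⟩, ⟨2 | 1 1 1⟩, ⟨2 | 1 2⟩, ⟨2 | 1 2 2⟩, ⟨3 | 0⟩, ⟨3 | 1⟩, ⟨3 | 1⟩, ⟨3 | 1⟩, ⟨3 | 1⟩, ⟨3 | 1 1⟩, ⟨3 | 1 1 1⟩, ⟨3 | 1 1 2⟩, ⟨3 | 2 2⟩, ⟨4 | 0⟩, ⟨4 | 1⟩, ⟨4 | 1⟩]


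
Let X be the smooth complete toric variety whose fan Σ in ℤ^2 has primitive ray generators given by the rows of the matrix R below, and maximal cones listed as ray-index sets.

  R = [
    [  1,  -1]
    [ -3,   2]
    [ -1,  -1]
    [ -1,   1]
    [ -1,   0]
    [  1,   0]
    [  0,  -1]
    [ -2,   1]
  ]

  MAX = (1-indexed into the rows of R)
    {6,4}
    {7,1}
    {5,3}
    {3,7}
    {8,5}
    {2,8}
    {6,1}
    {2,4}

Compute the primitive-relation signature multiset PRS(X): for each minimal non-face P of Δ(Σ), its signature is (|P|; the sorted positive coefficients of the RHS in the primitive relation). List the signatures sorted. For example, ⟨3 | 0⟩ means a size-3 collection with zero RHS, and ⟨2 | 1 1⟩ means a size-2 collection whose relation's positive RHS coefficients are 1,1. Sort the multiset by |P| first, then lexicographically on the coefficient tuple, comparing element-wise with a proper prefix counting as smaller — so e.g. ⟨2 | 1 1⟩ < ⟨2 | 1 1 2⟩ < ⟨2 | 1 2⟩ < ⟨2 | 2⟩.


|primitive collections| = 20. Relations:

  P = {1,4}:  v_{1} + v_{4} = 0  so sig = ⟨2 | 0⟩
  P = {5,6}:  v_{5} + v_{6} = 0  so sig = ⟨2 | 0⟩
  P = {1,2}:  v_{1} + v_{2} = v_{8}  so sig = ⟨2 | 1⟩
  P = {1,5}:  v_{1} + v_{5} = v_{7}  so sig = ⟨2 | 1⟩
  P = {1,8}:  v_{1} + v_{8} = v_{5}  so sig = ⟨2 | 1⟩
  P = {3,6}:  v_{3} + v_{6} = v_{7}  so sig = ⟨2 | 1⟩
  P = {4,5}:  v_{4} + v_{5} = v_{8}  so sig = ⟨2 | 1⟩
  P = {4,7}:  v_{4} + v_{7} = v_{5}  so sig = ⟨2 | 1⟩
  P = {4,8}:  v_{4} + v_{8} = v_{2}  so sig = ⟨2 | 1⟩
  P = {5,7}:  v_{5} + v_{7} = v_{3}  so sig = ⟨2 | 1⟩
  P = {6,7}:  v_{6} + v_{7} = v_{1}  so sig = ⟨2 | 1⟩
  P = {6,8}:  v_{6} + v_{8} = v_{4}  so sig = ⟨2 | 1⟩
  P = {2,7}:  v_{2} + v_{7} = v_{5} + v_{8}  so sig = ⟨2 | 1 1⟩
  P = {2,3}:  v_{2} + v_{3} = 2·v_{5} + v_{8}  so sig = ⟨2 | 1 2⟩
  P = {1,3}:  v_{1} + v_{3} = 2·v_{7}  so sig = ⟨2 | 2⟩
  P = {2,5}:  v_{2} + v_{5} = 2·v_{8}  so sig = ⟨2 | 2⟩
  P = {2,6}:  v_{2} + v_{6} = 2·v_{4}  so sig = ⟨2 | 2⟩
  P = {3,4}:  v_{3} + v_{4} = 2·v_{5}  so sig = ⟨2 | 2⟩
  P = {7,8}:  v_{7} + v_{8} = 2·v_{5}  so sig = ⟨2 | 2⟩
  P = {3,8}:  v_{3} + v_{8} = 3·v_{5}  so sig = ⟨2 | 3⟩

Sorted signature multiset PRS(X):
    |P|=2: 20 collections, coeffs (), (), (1), (1), (1), (1), (1), (1), (1), (1), (1), (1), (1,1), (1,2), (2), (2), (2), (2), (2), (3)


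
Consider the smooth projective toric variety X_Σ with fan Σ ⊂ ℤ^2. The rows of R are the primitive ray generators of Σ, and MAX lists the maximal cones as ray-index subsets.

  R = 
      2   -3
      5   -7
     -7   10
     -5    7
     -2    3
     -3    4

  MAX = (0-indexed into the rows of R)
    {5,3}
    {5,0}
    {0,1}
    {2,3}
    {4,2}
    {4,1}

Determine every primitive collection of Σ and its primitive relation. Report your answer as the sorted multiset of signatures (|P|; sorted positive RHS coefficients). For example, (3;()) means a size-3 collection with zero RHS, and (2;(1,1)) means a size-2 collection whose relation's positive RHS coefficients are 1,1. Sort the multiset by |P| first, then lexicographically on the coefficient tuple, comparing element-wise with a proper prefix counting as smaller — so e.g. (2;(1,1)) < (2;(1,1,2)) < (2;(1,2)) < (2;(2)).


Σ has 9 primitive collections:

  • {0,4}:  v_{0} + v_{4} = 0  ⟹  sig = (2;())
  • {1,3}:  v_{1} + v_{3} = 0  ⟹  sig = (2;())
  • {0,2}:  v_{0} + v_{2} = v_{3}  ⟹  sig = (2;(1))
  • {0,3}:  v_{0} + v_{3} = v_{5}  ⟹  sig = (2;(1))
  • {1,2}:  v_{1} + v_{2} = v_{4}  ⟹  sig = (2;(1))
  • {1,5}:  v_{1} + v_{5} = v_{0}  ⟹  sig = (2;(1))
  • {3,4}:  v_{3} + v_{4} = v_{2}  ⟹  sig = (2;(1))
  • {4,5}:  v_{4} + v_{5} = v_{3}  ⟹  sig = (2;(1))
  • {2,5}:  v_{2} + v_{5} = 2·v_{3}  ⟹  sig = (2;(2))

Signatures (|P|; sorted positive RHS coefficients), sorted:
{ (2;()) ×2,  (2;(1)) ×6,  (2;(2)) }


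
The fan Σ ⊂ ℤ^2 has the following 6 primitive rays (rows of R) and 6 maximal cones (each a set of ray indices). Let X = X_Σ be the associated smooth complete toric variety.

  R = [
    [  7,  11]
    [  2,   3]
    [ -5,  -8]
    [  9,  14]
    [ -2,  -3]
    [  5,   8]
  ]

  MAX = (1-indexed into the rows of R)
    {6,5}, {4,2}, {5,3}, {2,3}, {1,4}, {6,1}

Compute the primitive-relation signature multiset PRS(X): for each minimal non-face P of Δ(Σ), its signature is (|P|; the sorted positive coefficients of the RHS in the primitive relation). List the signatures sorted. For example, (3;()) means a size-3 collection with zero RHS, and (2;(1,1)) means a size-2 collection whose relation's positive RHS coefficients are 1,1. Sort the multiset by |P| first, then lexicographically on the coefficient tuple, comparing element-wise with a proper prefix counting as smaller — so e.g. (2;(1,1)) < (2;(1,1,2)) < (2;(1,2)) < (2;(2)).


|primitive collections| = 9. Relations:

  {2,5}:  v_{2} + v_{5} = 0 — sig = (2;())
  {3,6}:  v_{3} + v_{6} = 0 — sig = (2;())
  {1,2}:  v_{1} + v_{2} = v_{4} — sig = (2;(1))
  {1,3}:  v_{1} + v_{3} = v_{2} — sig = (2;(1))
  {1,5}:  v_{1} + v_{5} = v_{6} — sig = (2;(1))
  {2,6}:  v_{2} + v_{6} = v_{1} — sig = (2;(1))
  {4,5}:  v_{4} + v_{5} = v_{1} — sig = (2;(1))
  {3,4}:  v_{3} + v_{4} = 2·v_{2} — sig = (2;(2))
  {4,6}:  v_{4} + v_{6} = 2·v_{1} — sig = (2;(2))

Signatures (|P|; sorted positive RHS coefficients), sorted:
{ (2;()) ×2,  (2;(1)) ×5,  (2;(2)) ×2 }


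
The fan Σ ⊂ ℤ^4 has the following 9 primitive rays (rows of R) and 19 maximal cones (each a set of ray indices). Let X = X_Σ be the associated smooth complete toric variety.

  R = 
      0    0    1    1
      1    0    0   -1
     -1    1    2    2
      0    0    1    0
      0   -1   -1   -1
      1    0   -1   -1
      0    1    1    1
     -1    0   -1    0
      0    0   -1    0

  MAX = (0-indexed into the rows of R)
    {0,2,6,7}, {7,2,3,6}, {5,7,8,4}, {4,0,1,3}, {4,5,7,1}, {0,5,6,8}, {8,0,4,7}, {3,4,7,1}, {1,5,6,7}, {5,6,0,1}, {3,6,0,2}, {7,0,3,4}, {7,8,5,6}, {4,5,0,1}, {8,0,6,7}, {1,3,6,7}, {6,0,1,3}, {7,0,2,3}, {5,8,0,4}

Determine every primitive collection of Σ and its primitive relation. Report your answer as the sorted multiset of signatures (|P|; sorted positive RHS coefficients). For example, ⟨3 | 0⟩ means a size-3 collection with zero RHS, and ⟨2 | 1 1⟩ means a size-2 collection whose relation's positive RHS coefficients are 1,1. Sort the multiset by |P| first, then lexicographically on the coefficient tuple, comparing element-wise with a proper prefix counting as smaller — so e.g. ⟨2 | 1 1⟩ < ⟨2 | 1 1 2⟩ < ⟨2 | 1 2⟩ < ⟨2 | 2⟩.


The 11 primitive collections of Σ (r=9, n=4):

  • {3,8}:  v_{3} + v_{8} = 0  so sig = ⟨2 | 0⟩
  • {4,6}:  v_{4} + v_{6} = 0  so sig = ⟨2 | 0⟩
  • {1,8}:  v_{1} + v_{8} = v_{5}  so sig = ⟨2 | 1⟩
  • {2,5}:  v_{2} + v_{5} = v_{6}  so sig = ⟨2 | 1⟩
  • {3,5}:  v_{3} + v_{5} = v_{1}  so sig = ⟨2 | 1⟩
  • {1,2}:  v_{1} + v_{2} = v_{3} + v_{6}  so sig = ⟨2 | 1 1⟩
  • {2,4}:  v_{2} + v_{4} = v_{0} + v_{3} + v_{7}  so sig = ⟨2 | 1 1 1⟩
  • {2,8}:  v_{2} + v_{8} = v_{0} + v_{6} + v_{7}  so sig = ⟨2 | 1 1 1⟩
  • {0,1,7}:  v_{0} + v_{1} + v_{7} = 0  so sig = ⟨3 | 0⟩
  • {0,5,7}:  v_{0} + v_{5} + v_{7} = v_{8}  so sig = ⟨3 | 1⟩
  • {0,3,6,7}:  v_{0} + v_{3} + v_{6} + v_{7} = v_{2}  so sig = ⟨4 | 1⟩

so the primitive-relation signature multiset is
{ ⟨2 | 0⟩ ×2,  ⟨2 | 1⟩ ×3,  ⟨2 | 1 1⟩,  ⟨2 | 1 1 1⟩ ×2,  ⟨3 | 0⟩,  ⟨3 | 1⟩,  ⟨4 | 1⟩ }


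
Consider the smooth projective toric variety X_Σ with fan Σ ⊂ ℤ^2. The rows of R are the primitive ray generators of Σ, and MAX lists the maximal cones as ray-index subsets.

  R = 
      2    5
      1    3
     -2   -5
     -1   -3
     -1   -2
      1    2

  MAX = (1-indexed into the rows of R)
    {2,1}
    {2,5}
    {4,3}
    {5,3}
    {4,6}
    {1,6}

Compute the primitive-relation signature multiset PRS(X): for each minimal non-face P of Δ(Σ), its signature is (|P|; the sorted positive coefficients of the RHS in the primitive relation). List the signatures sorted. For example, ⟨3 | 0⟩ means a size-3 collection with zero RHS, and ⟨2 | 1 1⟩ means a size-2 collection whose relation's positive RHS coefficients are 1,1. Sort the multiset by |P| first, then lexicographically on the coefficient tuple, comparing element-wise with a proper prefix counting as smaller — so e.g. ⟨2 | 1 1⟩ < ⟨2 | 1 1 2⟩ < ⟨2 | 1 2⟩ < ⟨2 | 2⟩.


9 collections generate NE(X_Σ); each relation:

  P = {1,3}:  v_{1} + v_{3} = 0 — sig = ⟨2 | 0⟩
  P = {2,4}:  v_{2} + v_{4} = 0 — sig = ⟨2 | 0⟩
  P = {5,6}:  v_{5} + v_{6} = 0 — sig = ⟨2 | 0⟩
  P = {1,4}:  v_{1} + v_{4} = v_{6} — sig = ⟨2 | 1⟩
  P = {1,5}:  v_{1} + v_{5} = v_{2} — sig = ⟨2 | 1⟩
  P = {2,3}:  v_{2} + v_{3} = v_{5} — sig = ⟨2 | 1⟩
  P = {2,6}:  v_{2} + v_{6} = v_{1} — sig = ⟨2 | 1⟩
  P = {3,6}:  v_{3} + v_{6} = v_{4} — sig = ⟨2 | 1⟩
  P = {4,5}:  v_{4} + v_{5} = v_{3} — sig = ⟨2 | 1⟩

Sorted signature multiset PRS(X):
    ⟨2 | 0⟩
    ⟨2 | 0⟩
    ⟨2 | 0⟩
    ⟨2 | 1⟩
    ⟨2 | 1⟩
    ⟨2 | 1⟩
    ⟨2 | 1⟩
    ⟨2 | 1⟩
    ⟨2 | 1⟩


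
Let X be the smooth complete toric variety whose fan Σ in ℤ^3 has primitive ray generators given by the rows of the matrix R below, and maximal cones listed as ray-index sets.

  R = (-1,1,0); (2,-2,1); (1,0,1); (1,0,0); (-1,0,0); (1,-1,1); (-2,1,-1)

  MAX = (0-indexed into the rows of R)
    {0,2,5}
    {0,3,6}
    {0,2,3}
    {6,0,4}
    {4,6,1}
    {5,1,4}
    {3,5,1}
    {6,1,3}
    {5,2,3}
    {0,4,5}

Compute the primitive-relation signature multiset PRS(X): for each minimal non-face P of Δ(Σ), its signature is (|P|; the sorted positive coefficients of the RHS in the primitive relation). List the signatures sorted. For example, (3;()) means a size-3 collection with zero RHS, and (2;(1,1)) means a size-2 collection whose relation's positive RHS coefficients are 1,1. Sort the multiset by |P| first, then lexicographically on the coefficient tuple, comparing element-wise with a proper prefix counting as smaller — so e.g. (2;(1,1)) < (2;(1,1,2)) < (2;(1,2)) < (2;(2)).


7 minimal non-faces of Δ(Σ) (on 7 rays):

  • {3,4}:  v_{3} + v_{4} = 0  ⇒ sig = (2;())
  • {0,1}:  v_{0} + v_{1} = v_{5}  ⇒ sig = (2;(1))
  • {2,6}:  v_{2} + v_{6} = v_{0}  ⇒ sig = (2;(1))
  • {5,6}:  v_{5} + v_{6} = v_{4}  ⇒ sig = (2;(1))
  • {2,4}:  v_{2} + v_{4} = v_{0} + v_{5}  ⇒ sig = (2;(1,1))
  • {1,2}:  v_{1} + v_{2} = v_{3} + 2·v_{5}  ⇒ sig = (2;(1,2))
  • {0,3,5}:  v_{0} + v_{3} + v_{5} = v_{2}  ⇒ sig = (3;(1))

so the primitive-relation signature multiset is
    |P|=2: 6 collections, coeffs (), (1), (1), (1), (1,1), (1,2)
    |P|=3: 1 collection, coeffs (1)


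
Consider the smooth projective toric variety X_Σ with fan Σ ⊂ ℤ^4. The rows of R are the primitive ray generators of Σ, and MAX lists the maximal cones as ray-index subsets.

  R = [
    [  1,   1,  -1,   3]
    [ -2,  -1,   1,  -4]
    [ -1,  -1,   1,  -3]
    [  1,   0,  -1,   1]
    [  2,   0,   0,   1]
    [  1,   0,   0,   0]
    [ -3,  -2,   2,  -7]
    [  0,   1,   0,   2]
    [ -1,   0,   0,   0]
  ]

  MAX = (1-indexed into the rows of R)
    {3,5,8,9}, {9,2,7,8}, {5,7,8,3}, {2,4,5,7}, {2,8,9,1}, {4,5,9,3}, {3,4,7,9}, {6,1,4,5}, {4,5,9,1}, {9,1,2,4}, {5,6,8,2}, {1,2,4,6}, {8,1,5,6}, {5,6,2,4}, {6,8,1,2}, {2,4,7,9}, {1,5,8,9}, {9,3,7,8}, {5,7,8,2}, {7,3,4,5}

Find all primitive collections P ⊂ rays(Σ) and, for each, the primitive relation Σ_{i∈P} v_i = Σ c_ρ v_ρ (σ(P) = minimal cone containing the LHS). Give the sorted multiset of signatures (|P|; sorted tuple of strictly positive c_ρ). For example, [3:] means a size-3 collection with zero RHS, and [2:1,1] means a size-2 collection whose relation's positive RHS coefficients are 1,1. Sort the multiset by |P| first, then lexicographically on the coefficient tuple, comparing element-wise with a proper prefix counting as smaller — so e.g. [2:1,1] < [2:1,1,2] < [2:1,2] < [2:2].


Δ(Σ) — 9 vertices, 10 min non-faces:

  P = {1,3}:  v_{1} + v_{3} = 0  →  sig = [2:]
  P = {6,9}:  v_{6} + v_{9} = 0  →  sig = [2:]
  P = {1,7}:  v_{1} + v_{7} = v_{2}  →  sig = [2:1]
  P = {2,3}:  v_{2} + v_{3} = v_{7}  →  sig = [2:1]
  P = {4,8}:  v_{4} + v_{8} = v_{1}  →  sig = [2:1]
  P = {3,6}:  v_{3} + v_{6} = v_{2} + v_{5}  →  sig = [2:1,1]
  P = {6,7}:  v_{6} + v_{7} = 2·v_{2} + v_{5}  →  sig = [2:1,2]
  P = {1,2,5}:  v_{1} + v_{2} + v_{5} = v_{6}  →  sig = [3:1]
  P = {2,5,9}:  v_{2} + v_{5} + v_{9} = v_{3}  →  sig = [3:1]
  P = {5,7,9}:  v_{5} + v_{7} + v_{9} = 2·v_{3}  →  sig = [3:2]

Sorted signature multiset PRS(X):
    [2:]
    [2:]
    [2:1]
    [2:1]
    [2:1]
    [2:1,1]
    [2:1,2]
    [3:1]
    [3:1]
    [3:2]


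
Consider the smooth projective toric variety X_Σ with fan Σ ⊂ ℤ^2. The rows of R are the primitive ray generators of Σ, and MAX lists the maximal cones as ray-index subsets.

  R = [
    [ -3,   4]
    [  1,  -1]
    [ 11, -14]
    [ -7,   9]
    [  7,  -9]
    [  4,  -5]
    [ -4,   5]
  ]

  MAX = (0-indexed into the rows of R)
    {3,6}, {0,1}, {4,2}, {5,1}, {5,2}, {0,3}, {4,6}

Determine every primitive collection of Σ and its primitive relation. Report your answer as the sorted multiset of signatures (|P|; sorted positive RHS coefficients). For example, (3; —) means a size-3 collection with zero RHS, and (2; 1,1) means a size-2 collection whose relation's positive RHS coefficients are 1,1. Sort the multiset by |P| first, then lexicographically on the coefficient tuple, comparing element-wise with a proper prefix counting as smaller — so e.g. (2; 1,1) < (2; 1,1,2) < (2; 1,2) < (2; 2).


Δ(Σ) — 7 vertices, 14 min non-faces:

  • {3,4}:  v_{3} + v_{4} = 0  ⟹  sig = (2; —)
  • {5,6}:  v_{5} + v_{6} = 0  ⟹  sig = (2; —)
  • {0,4}:  v_{0} + v_{4} = v_{5}  ⟹  sig = (2; 1)
  • {0,5}:  v_{0} + v_{5} = v_{1}  ⟹  sig = (2; 1)
  • {0,6}:  v_{0} + v_{6} = v_{3}  ⟹  sig = (2; 1)
  • {1,6}:  v_{1} + v_{6} = v_{0}  ⟹  sig = (2; 1)
  • {2,3}:  v_{2} + v_{3} = v_{5}  ⟹  sig = (2; 1)
  • {2,6}:  v_{2} + v_{6} = v_{4}  ⟹  sig = (2; 1)
  • {3,5}:  v_{3} + v_{5} = v_{0}  ⟹  sig = (2; 1)
  • {4,5}:  v_{4} + v_{5} = v_{2}  ⟹  sig = (2; 1)
  • {0,2}:  v_{0} + v_{2} = 2·v_{5}  ⟹  sig = (2; 2)
  • {1,3}:  v_{1} + v_{3} = 2·v_{0}  ⟹  sig = (2; 2)
  • {1,4}:  v_{1} + v_{4} = 2·v_{5}  ⟹  sig = (2; 2)
  • {1,2}:  v_{1} + v_{2} = 3·v_{5}  ⟹  sig = (2; 3)

Signatures (|P|; sorted positive RHS coefficients), sorted:
    |P|=2: 14 collections, coeffs (), (), (1), (1), (1), (1), (1), (1), (1), (1), (2), (2), (2), (3)


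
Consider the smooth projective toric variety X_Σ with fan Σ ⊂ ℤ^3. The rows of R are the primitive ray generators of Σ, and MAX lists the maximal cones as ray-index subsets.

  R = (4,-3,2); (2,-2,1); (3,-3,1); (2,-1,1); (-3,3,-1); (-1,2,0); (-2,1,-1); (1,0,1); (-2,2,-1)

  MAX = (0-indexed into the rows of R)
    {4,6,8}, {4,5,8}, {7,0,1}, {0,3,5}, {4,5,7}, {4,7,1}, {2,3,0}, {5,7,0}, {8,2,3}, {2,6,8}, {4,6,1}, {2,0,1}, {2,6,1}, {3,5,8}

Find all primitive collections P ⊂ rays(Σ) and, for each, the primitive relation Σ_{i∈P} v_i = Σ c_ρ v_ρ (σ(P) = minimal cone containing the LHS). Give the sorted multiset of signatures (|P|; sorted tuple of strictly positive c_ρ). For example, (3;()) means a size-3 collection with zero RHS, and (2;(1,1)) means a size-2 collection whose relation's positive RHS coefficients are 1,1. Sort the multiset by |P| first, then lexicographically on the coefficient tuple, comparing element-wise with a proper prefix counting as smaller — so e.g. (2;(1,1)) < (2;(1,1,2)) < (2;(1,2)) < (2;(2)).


15 minimal non-faces of Δ(Σ) (on 9 rays):

  {1,8}:  v_{1} + v_{8} = 0  ⟹  sig = (2;())
  {2,4}:  v_{2} + v_{4} = 0  ⟹  sig = (2;())
  {3,6}:  v_{3} + v_{6} = 0  ⟹  sig = (2;())
  {0,4}:  v_{0} + v_{4} = v_{7}  ⟹  sig = (2;(1))
  {0,6}:  v_{0} + v_{6} = v_{1}  ⟹  sig = (2;(1))
  {0,8}:  v_{0} + v_{8} = v_{3}  ⟹  sig = (2;(1))
  {1,3}:  v_{1} + v_{3} = v_{0}  ⟹  sig = (2;(1))
  {1,5}:  v_{1} + v_{5} = v_{7}  ⟹  sig = (2;(1))
  {2,5}:  v_{2} + v_{5} = v_{3}  ⟹  sig = (2;(1))
  {2,7}:  v_{2} + v_{7} = v_{0}  ⟹  sig = (2;(1))
  {3,4}:  v_{3} + v_{4} = v_{5}  ⟹  sig = (2;(1))
  {5,6}:  v_{5} + v_{6} = v_{4}  ⟹  sig = (2;(1))
  {7,8}:  v_{7} + v_{8} = v_{5}  ⟹  sig = (2;(1))
  {3,7}:  v_{3} + v_{7} = v_{0} + v_{5}  ⟹  sig = (2;(1,1))
  {6,7}:  v_{6} + v_{7} = v_{1} + v_{4}  ⟹  sig = (2;(1,1))

so the primitive-relation signature multiset is
    (2;())
    (2;())
    (2;())
    (2;(1))
    (2;(1))
    (2;(1))
    (2;(1))
    (2;(1))
    (2;(1))
    (2;(1))
    (2;(1))
    (2;(1))
    (2;(1))
    (2;(1,1))
    (2;(1,1))


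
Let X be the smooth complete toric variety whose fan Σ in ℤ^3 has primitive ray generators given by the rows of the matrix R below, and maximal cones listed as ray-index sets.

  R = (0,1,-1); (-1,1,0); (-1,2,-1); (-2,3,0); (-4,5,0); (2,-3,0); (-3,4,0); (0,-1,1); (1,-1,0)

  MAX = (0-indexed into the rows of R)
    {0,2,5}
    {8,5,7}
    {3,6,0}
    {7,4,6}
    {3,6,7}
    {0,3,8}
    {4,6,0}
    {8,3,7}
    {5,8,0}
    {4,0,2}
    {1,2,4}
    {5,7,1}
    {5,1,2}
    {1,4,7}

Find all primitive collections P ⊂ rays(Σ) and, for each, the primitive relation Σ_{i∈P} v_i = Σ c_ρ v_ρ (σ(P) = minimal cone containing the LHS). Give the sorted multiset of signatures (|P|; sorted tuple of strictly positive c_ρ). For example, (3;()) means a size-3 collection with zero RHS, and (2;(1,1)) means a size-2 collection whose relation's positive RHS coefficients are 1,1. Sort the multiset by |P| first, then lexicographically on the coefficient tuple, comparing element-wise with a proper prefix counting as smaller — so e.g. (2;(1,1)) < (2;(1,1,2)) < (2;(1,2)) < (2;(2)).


15 collections generate NE(X_Σ); each relation:

  P = {0,7}:  v_{0} + v_{7} = 0  ⟹  sig = (2;())
  P = {1,8}:  v_{1} + v_{8} = 0  ⟹  sig = (2;())
  P = {3,5}:  v_{3} + v_{5} = 0  ⟹  sig = (2;())
  P = {0,1}:  v_{0} + v_{1} = v_{2}  ⟹  sig = (2;(1))
  P = {1,3}:  v_{1} + v_{3} = v_{6}  ⟹  sig = (2;(1))
  P = {1,6}:  v_{1} + v_{6} = v_{4}  ⟹  sig = (2;(1))
  P = {2,7}:  v_{2} + v_{7} = v_{1}  ⟹  sig = (2;(1))
  P = {2,8}:  v_{2} + v_{8} = v_{0}  ⟹  sig = (2;(1))
  P = {4,8}:  v_{4} + v_{8} = v_{6}  ⟹  sig = (2;(1))
  P = {5,6}:  v_{5} + v_{6} = v_{1}  ⟹  sig = (2;(1))
  P = {6,8}:  v_{6} + v_{8} = v_{3}  ⟹  sig = (2;(1))
  P = {2,3}:  v_{2} + v_{3} = v_{0} + v_{6}  ⟹  sig = (2;(1,1))
  P = {2,6}:  v_{2} + v_{6} = v_{0} + v_{4}  ⟹  sig = (2;(1,1))
  P = {3,4}:  v_{3} + v_{4} = 2·v_{6}  ⟹  sig = (2;(2))
  P = {4,5}:  v_{4} + v_{5} = 2·v_{1}  ⟹  sig = (2;(2))

Signatures (|P|; sorted positive RHS coefficients), sorted:
{ (2;()) ×3,  (2;(1)) ×8,  (2;(1,1)) ×2,  (2;(2)) ×2 }


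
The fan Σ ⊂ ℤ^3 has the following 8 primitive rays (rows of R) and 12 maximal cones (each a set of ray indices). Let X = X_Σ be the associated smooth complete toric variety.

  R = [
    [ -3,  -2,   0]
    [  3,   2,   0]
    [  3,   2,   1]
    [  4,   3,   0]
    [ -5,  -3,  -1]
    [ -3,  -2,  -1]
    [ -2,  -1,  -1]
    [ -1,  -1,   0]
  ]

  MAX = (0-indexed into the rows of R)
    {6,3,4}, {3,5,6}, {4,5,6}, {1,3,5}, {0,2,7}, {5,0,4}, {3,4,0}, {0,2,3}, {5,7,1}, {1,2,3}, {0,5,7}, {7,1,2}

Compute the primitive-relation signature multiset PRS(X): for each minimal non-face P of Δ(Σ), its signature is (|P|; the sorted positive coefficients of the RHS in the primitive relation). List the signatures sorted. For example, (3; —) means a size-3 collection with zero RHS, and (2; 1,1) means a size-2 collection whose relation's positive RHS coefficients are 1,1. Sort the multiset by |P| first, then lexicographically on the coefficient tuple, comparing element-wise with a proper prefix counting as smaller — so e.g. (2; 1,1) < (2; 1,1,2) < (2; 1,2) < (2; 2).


|primitive collections| = 12. Relations:

  P={0,1}:  v_{0} + v_{1} = 0  ⟹  sig = (2; —)
  P={2,5}:  v_{2} + v_{5} = 0  ⟹  sig = (2; —)
  P={0,6}:  v_{0} + v_{6} = v_{4}  ⟹  sig = (2; 1)
  P={1,4}:  v_{1} + v_{4} = v_{6}  ⟹  sig = (2; 1)
  P={3,7}:  v_{3} + v_{7} = v_{1}  ⟹  sig = (2; 1)
  P={6,7}:  v_{6} + v_{7} = v_{5}  ⟹  sig = (2; 1)
  P={1,6}:  v_{1} + v_{6} = v_{3} + v_{5}  ⟹  sig = (2; 1,1)
  P={2,6}:  v_{2} + v_{6} = v_{0} + v_{3}  ⟹  sig = (2; 1,1)
  P={4,7}:  v_{4} + v_{7} = v_{0} + v_{5}  ⟹  sig = (2; 1,1)
  P={2,4}:  v_{2} + v_{4} = 2·v_{0} + v_{3}  ⟹  sig = (2; 1,2)
  P={0,3,5}:  v_{0} + v_{3} + v_{5} = v_{6}  ⟹  sig = (3; 1)
  P={3,4,5}:  v_{3} + v_{4} + v_{5} = 2·v_{6}  ⟹  sig = (3; 2)

Signatures (|P|; sorted positive RHS coefficients), sorted:
[(2; —), (2; —), (2; 1), (2; 1), (2; 1), (2; 1), (2; 1,1), (2; 1,1), (2; 1,1), (2; 1,2), (3; 1), (3; 2)]


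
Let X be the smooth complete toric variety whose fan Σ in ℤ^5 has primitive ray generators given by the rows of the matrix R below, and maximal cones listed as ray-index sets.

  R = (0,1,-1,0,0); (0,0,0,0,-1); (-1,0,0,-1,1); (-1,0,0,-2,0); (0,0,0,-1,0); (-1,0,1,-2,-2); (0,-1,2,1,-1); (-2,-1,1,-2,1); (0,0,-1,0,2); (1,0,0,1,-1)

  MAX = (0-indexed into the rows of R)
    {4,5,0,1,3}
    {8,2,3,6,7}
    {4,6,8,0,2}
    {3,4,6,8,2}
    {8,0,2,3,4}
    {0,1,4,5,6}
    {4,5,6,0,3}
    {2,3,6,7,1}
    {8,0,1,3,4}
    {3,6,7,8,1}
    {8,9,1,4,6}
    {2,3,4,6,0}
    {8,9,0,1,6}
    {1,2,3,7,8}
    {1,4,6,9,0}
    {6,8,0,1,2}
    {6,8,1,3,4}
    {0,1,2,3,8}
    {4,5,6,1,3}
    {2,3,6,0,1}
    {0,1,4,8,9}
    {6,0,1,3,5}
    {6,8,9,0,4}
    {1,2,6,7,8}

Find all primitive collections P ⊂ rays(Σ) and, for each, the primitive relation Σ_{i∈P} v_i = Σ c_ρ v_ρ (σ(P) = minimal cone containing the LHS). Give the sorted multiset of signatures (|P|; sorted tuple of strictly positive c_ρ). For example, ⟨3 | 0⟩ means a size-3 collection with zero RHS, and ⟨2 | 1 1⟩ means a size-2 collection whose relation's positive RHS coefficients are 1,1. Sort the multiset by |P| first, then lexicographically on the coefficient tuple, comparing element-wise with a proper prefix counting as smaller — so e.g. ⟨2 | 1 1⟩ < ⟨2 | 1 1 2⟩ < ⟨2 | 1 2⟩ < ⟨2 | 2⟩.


|primitive collections| = 14. Relations:

  P={2,9}:  v_{2} + v_{9} = 0 — sig = ⟨2 | 0⟩
  P={5,8}:  v_{5} + v_{8} = v_{3} — sig = ⟨2 | 1⟩
  P={3,9}:  v_{3} + v_{9} = v_{1} + v_{4} — sig = ⟨2 | 1 1⟩
  P={7,9}:  v_{7} + v_{9} = v_{1} + v_{3} + v_{6} + v_{8} — sig = ⟨2 | 1 1 1 1⟩
  P={5,7}:  v_{5} + v_{7} = v_{1} + v_{2} + 2·v_{3} + v_{6} — sig = ⟨2 | 1 1 1 2⟩
  P={2,5}:  v_{2} + v_{5} = v_{0} + 2·v_{3} + v_{6} — sig = ⟨2 | 1 1 2⟩
  P={4,7}:  v_{4} + v_{7} = 2·v_{3} + v_{6} + v_{8} — sig = ⟨2 | 1 1 2⟩
  P={5,9}:  v_{5} + v_{9} = v_{0} + 2·v_{1} + 2·v_{4} + v_{6} — sig = ⟨2 | 1 1 2 2⟩
  P={0,7}:  v_{0} + v_{7} = v_{1} + 2·v_{2} — sig = ⟨2 | 1 2⟩
  P={1,2,4}:  v_{1} + v_{2} + v_{4} = v_{3} — sig = ⟨3 | 1⟩
  P={0,3,6,8}:  v_{0} + v_{3} + v_{6} + v_{8} = v_{2} — sig = ⟨4 | 1⟩
  P={0,1,4,6,8}:  v_{0} + v_{1} + v_{4} + v_{6} + v_{8} = 0 — sig = ⟨5 | 0⟩
  P={0,1,3,4,6}:  v_{0} + v_{1} + v_{3} + v_{4} + v_{6} = v_{5} — sig = ⟨5 | 1⟩
  P={1,2,3,6,8}:  v_{1} + v_{2} + v_{3} + v_{6} + v_{8} = v_{7} — sig = ⟨5 | 1⟩

Sorted signature multiset PRS(X):
[⟨2 | 0⟩, ⟨2 | 1⟩, ⟨2 | 1 1⟩, ⟨2 | 1 1 1 1⟩, ⟨2 | 1 1 1 2⟩, ⟨2 | 1 1 2⟩, ⟨2 | 1 1 2⟩, ⟨2 | 1 1 2 2⟩, ⟨2 | 1 2⟩, ⟨3 | 1⟩, ⟨4 | 1⟩, ⟨5 | 0⟩, ⟨5 | 1⟩, ⟨5 | 1⟩]
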